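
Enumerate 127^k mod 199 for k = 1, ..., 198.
127^1, 127^2, ..., 127^{198} mod 199: [127, 10, 76, 100, 163, 5, 38, 50, 181, 102, 19, 25, 190, 51, 109, 112, 95, 125, 154, 56, 147, 162, 77, 28, 173, 81, 138, 14, 186, 140, 69, 7, 93, 70, 134, 103, 146, 35, 67, 151, 73, 117, 133, 175, 136, 158, 166, 187, 68, 79, 83, 193, 34, 139, 141, 196, 17, 169, 170, 98, 108, 184, 85, 49, 54, 92, 142, 124, 27, 46, 71, 62, 113, 23, 135, 31, 156, 111, 167, 115, 78, 155, 183, 157, 39, 177, 191, 178, 119, 188, 195, 89, 159, 94, 197, 144, 179, 47, 198, 72, 189, 123, 99, 36, 194, 161, 149, 18, 97, 180, 174, 9, 148, 90, 87, 104, 74, 45, 143, 52, 37, 122, 171, 26, 118, 61, 185, 13, 59, 130, 192, 106, 129, 65, 96, 53, 164, 132, 48, 126, 82, 66, 24, 63, 41, 33, 12, 131, 120, 116, 6, 165, 60, 58, 3, 182, 30, 29, 101, 91, 15, 114, 150, 145, 107, 57, 75, 172, 153, 128, 137, 86, 176, 64, 168, 43, 88, 32, 84, 121, 44, 16, 42, 160, 22, 8, 21, 80, 11, 4, 110, 40, 105, 2, 55, 20, 152, 1]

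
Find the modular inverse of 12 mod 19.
Since 19 is prime, by Fermat 12^(-1) ≡ 12^{17} ≡ 8 (mod 19). Verify: 12 × 8 = 96 ≡ 1 (mod 19)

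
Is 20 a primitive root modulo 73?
ord_73(20) divides 72. For each prime q|72: 20^{36}≡72, 20^{24}≡64, none ≡ 1. So 20 has order 72 and is a primitive root mod 73.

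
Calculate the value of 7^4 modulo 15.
7^{4} = 2401 ≡ 1 (mod 15)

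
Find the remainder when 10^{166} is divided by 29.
By Fermat: 10^{28} ≡ 1 mod 29. 166 = 5×28 + 26. So 10^{166} ≡ 10^{26} ≡ 9 mod 29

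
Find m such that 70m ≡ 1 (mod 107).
Since 107 is prime, by Fermat 70^(-1) ≡ 70^{105} ≡ 26 (mod 107). Verify: 70 × 26 = 1820 ≡ 1 (mod 107)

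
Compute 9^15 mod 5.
Using Fermat: 9^{4} ≡ 1 (mod 5). 15 ≡ 3 (mod 4). So 9^{15} ≡ 9^{3} ≡ 4 (mod 5)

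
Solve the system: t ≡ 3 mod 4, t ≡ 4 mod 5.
M = 4 × 5 = 20. M₁ = 5, y₁ ≡ 1 mod 4. M₂ = 4, y₂ ≡ 4 mod 5. t = 3×5×1 + 4×4×4 ≡ 19 mod 20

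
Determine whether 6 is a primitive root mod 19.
6^{9} ≡ 1 (mod 19) and 9 < 18, so ord_19(6) = 9 ≠ 18 and 6 is not a primitive root.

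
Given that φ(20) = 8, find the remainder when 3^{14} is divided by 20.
By Euler: 3^{8} ≡ 1 (mod 20) since gcd(3, 20) = 1. 14 = 1×8 + 6. So 3^{14} ≡ 3^{6} ≡ 9 (mod 20)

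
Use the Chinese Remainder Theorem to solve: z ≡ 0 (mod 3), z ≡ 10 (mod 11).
M = 3 × 11 = 33. M₁ = 11, y₁ ≡ 2 (mod 3). M₂ = 3, y₂ ≡ 4 (mod 11). z = 0×11×2 + 10×3×4 ≡ 21 (mod 33)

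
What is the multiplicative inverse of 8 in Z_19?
Since 19 is prime, by Fermat 8^(-1) ≡ 8^{17} ≡ 12 mod 19. Verify: 8 × 12 = 96 ≡ 1 mod 19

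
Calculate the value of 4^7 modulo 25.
By repeated squaring mod 25: 4^{1}≡4, 4^{2}≡16, 4^{4}≡6. Then 4^{7} = 4^{4+2+1} ≡ 6 × 16 × 4 ≡ 9 mod 25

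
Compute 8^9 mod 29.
By repeated squaring (mod 29): 8^{1}≡8, 8^{2}≡6, 8^{4}≡7, 8^{8}≡20. Then 8^{9} = 8^{8+1} ≡ 20 × 8 ≡ 15 (mod 29)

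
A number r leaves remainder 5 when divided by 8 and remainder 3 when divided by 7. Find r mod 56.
M = 8 × 7 = 56. M₁ = 7, y₁ ≡ 7 mod 8. M₂ = 8, y₂ ≡ 1 mod 7. r = 5×7×7 + 3×8×1 ≡ 45 mod 56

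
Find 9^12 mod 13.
Using Fermat: 9^{12} ≡ 1 mod 13. 12 ≡ 0 mod 12. So 9^{12} ≡ 9^{0} ≡ 1 mod 13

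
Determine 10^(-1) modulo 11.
Since 11 is prime, by Fermat 10^(-1) ≡ 10^{9} ≡ 10 mod 11. Verify: 10 × 10 = 100 ≡ 1 mod 11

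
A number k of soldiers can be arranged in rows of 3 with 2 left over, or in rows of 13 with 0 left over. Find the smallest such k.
M = 3 × 13 = 39. M₁ = 13, y₁ ≡ 1 (mod 3). M₂ = 3, y₂ ≡ 9 (mod 13). k = 2×13×1 + 0×3×9 ≡ 26 (mod 39)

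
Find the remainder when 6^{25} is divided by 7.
By Fermat: 6^{6} ≡ 1 mod 7. 25 = 4×6 + 1. So 6^{25} ≡ 6^{1} ≡ 6 mod 7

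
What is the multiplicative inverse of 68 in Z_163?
Since 163 is prime, by Fermat 68^(-1) ≡ 68^{161} ≡ 12 mod 163. Verify: 68 × 12 = 816 ≡ 1 mod 163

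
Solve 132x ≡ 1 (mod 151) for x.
Since 151 is prime, by Fermat 132^(-1) ≡ 132^{149} ≡ 143 (mod 151). Verify: 132 × 143 = 18876 ≡ 1 (mod 151)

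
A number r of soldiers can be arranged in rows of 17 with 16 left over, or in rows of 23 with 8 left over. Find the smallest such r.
M = 17 × 23 = 391. M₁ = 23, y₁ ≡ 3 mod 17. M₂ = 17, y₂ ≡ 19 mod 23. r = 16×23×3 + 8×17×19 ≡ 169 mod 391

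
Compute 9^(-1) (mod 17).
Since 17 is prime, by Fermat 9^(-1) ≡ 9^{15} ≡ 2 (mod 17). Verify: 9 × 2 = 18 ≡ 1 (mod 17)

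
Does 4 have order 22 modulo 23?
4^{11} ≡ 1 (mod 23) and 11 < 22, so ord_23(4) = 11 ≠ 22 and 4 is not a primitive root.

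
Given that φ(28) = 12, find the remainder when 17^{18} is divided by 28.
By Euler: 17^{12} ≡ 1 mod 28 since gcd(17, 28) = 1. 18 = 1×12 + 6. So 17^{18} ≡ 17^{6} ≡ 1 mod 28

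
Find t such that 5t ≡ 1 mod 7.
Since 7 is prime, by Fermat 5^(-1) ≡ 5^{5} ≡ 3 mod 7. Verify: 5 × 3 = 15 ≡ 1 mod 7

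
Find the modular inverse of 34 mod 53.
Since 53 is prime, by Fermat 34^(-1) ≡ 34^{51} ≡ 39 mod 53. Verify: 34 × 39 = 1326 ≡ 1 mod 53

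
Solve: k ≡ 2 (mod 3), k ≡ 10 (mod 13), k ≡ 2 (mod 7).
M = 3 × 13 × 7 = 273. M₁ = 91, y₁ ≡ 1 (mod 3). M₂ = 21, y₂ ≡ 5 (mod 13). M₃ = 39, y₃ ≡ 2 (mod 7). k = 2×91×1 + 10×21×5 + 2×39×2 ≡ 23 (mod 273)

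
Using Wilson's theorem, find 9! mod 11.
(10)! = (9)! × (10) ≡ -1 (mod 11). So (9)! ≡ -1 × (10)^(-1) ≡ (-1)×(-1) = 1 (mod 11)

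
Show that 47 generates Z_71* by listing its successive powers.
47^1, 47^2, ..., 47^{70} mod 71: [47, 8, 21, 64, 26, 15, 66, 49, 31, 37, 35, 12, 67, 25, 39, 58, 28, 38, 11, 20, 17, 18, 65, 2, 23, 16, 42, 57, 52, 30, 61, 27, 62, 3, 70, 24, 63, 50, 7, 45, 56, 5, 22, 40, 34, 36, 59, 4, 46, 32, 13, 43, 33, 60, 51, 54, 53, 6, 69, 48, 55, 29, 14, 19, 41, 10, 44, 9, 68, 1]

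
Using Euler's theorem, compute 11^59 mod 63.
By Euler: 11^{36} ≡ 1 mod 63 since gcd(11, 63) = 1. 59 = 1×36 + 23. So 11^{59} ≡ 11^{23} ≡ 23 mod 63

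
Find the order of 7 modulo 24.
Powers of 7 mod 24: 7^1≡7, 7^2≡1. ord_24(7) = 2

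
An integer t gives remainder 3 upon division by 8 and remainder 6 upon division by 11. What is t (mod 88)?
M = 8 × 11 = 88. M₁ = 11, y₁ ≡ 3 (mod 8). M₂ = 8, y₂ ≡ 7 (mod 11). t = 3×11×3 + 6×8×7 ≡ 83 (mod 88)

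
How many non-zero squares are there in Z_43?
Exactly half the non-zero residues mod a prime are QRs: (43-1)/2 = 21.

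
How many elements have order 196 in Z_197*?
A prime p has φ(p-1) primitive roots; here φ(196) = 84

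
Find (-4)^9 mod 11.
By repeated squaring mod 11: (-4)^{1}≡7, (-4)^{2}≡5, (-4)^{4}≡3, (-4)^{8}≡9. Then (-4)^{9} = (-4)^{8+1} ≡ 9 × 7 ≡ 8 mod 11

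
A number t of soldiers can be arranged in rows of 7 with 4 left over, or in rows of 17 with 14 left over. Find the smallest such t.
M = 7 × 17 = 119. M₁ = 17, y₁ ≡ 5 (mod 7). M₂ = 7, y₂ ≡ 5 (mod 17). t = 4×17×5 + 14×7×5 ≡ 116 (mod 119)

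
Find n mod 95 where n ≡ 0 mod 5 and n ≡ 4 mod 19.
M = 5 × 19 = 95. M₁ = 19, y₁ ≡ 4 mod 5. M₂ = 5, y₂ ≡ 4 mod 19. n = 0×19×4 + 4×5×4 ≡ 80 mod 95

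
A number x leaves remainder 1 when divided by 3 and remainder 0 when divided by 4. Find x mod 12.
M = 3 × 4 = 12. M₁ = 4, y₁ ≡ 1 mod 3. M₂ = 3, y₂ ≡ 3 mod 4. x = 1×4×1 + 0×3×3 ≡ 4 mod 12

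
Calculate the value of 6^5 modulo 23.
By repeated squaring (mod 23): 6^{1}≡6, 6^{2}≡13, 6^{4}≡8. Then 6^{5} = 6^{4+1} ≡ 8 × 6 ≡ 2 (mod 23)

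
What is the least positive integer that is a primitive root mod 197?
g = 2. For each prime q|196: 2^{98}≡196, 2^{28}≡104, none ≡ 1, so ord_197(2) = 196 and 2 is a primitive root.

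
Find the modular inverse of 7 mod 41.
Since 41 is prime, by Fermat 7^(-1) ≡ 7^{39} ≡ 6 mod 41. Verify: 7 × 6 = 42 ≡ 1 mod 41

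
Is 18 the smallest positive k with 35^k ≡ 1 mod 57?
Powers of 35 mod 57: 35^1≡35, 35^2≡28, 35^3≡11, 35^4≡43, 35^5≡23, 35^6≡7, 35^7≡17, 35^8≡25, 35^9≡20, 35^10≡16, 35^11≡47, 35^12≡49, 35^13≡5, 35^14≡4, 35^15≡26, 35^16≡55, 35^17≡44, 35^18≡1. First k with 35^k≡1 is k=18. Yes, ord_57(35) = 18.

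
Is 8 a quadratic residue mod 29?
By Euler's criterion: 8^{14} ≡ 28 mod 29. Since this equals -1 (≡ 28), 8 is not a QR.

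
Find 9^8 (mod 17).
By repeated squaring (mod 17): 9^{1}≡9, 9^{2}≡13, 9^{4}≡16, 9^{8}≡1. So 9^{8} ≡ 1 (mod 17)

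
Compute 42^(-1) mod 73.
Since 73 is prime, by Fermat 42^(-1) ≡ 42^{71} ≡ 40 mod 73. Verify: 42 × 40 = 1680 ≡ 1 mod 73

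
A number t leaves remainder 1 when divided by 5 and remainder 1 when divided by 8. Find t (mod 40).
M = 5 × 8 = 40. M₁ = 8, y₁ ≡ 2 (mod 5). M₂ = 5, y₂ ≡ 5 (mod 8). t = 1×8×2 + 1×5×5 ≡ 1 (mod 40)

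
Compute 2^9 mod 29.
By repeated squaring (mod 29): 2^{1}≡2, 2^{2}≡4, 2^{4}≡16, 2^{8}≡24. Then 2^{9} = 2^{8+1} ≡ 24 × 2 ≡ 19 (mod 29)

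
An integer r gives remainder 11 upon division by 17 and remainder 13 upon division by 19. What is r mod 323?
M = 17 × 19 = 323. M₁ = 19, y₁ ≡ 9 mod 17. M₂ = 17, y₂ ≡ 9 mod 19. r = 11×19×9 + 13×17×9 ≡ 317 mod 323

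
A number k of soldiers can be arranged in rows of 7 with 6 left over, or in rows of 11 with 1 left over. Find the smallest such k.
M = 7 × 11 = 77. M₁ = 11, y₁ ≡ 2 (mod 7). M₂ = 7, y₂ ≡ 8 (mod 11). k = 6×11×2 + 1×7×8 ≡ 34 (mod 77)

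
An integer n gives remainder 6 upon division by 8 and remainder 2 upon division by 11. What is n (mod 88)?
M = 8 × 11 = 88. M₁ = 11, y₁ ≡ 3 (mod 8). M₂ = 8, y₂ ≡ 7 (mod 11). n = 6×11×3 + 2×8×7 ≡ 46 (mod 88)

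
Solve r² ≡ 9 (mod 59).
The square roots of 9 mod 59 are 3 and 56. Verify: 3² = 9 ≡ 9 (mod 59)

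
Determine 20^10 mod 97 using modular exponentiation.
By repeated squaring mod 97: 20^{1}≡20, 20^{2}≡12, 20^{4}≡47, 20^{8}≡75. Then 20^{10} = 20^{8+2} ≡ 75 × 12 ≡ 27 mod 97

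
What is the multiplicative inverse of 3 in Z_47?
Since 47 is prime, by Fermat 3^(-1) ≡ 3^{45} ≡ 16 (mod 47). Verify: 3 × 16 = 48 ≡ 1 (mod 47)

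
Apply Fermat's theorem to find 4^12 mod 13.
By Fermat's Little Theorem, 4^{12} ≡ 1 mod 13 since 13 is prime and gcd(4, 13) = 1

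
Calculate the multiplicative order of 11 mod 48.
Powers of 11 mod 48: 11^1≡11, 11^2≡25, 11^3≡35, 11^4≡1. So the order of 11 is 4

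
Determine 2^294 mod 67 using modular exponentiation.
Using Fermat: 2^{66} ≡ 1 (mod 67). 294 ≡ 30 (mod 66). So 2^{294} ≡ 2^{30} ≡ 25 (mod 67)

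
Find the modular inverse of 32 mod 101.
Since 101 is prime, by Fermat 32^(-1) ≡ 32^{99} ≡ 60 (mod 101). Verify: 32 × 60 = 1920 ≡ 1 (mod 101)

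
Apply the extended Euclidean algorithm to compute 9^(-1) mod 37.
Extended GCD: 9(-4) + 37(1) = 1. So 9^(-1) ≡ -4 ≡ 33 (mod 37). Verify: 9 × 33 = 297 ≡ 1 (mod 37)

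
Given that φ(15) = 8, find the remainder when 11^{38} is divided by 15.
By Euler: 11^{8} ≡ 1 (mod 15) since gcd(11, 15) = 1. 38 = 4×8 + 6. So 11^{38} ≡ 11^{6} ≡ 1 (mod 15)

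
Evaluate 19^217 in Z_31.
Using Fermat: 19^{30} ≡ 1 (mod 31). 217 ≡ 7 (mod 30). So 19^{217} ≡ 19^{7} ≡ 7 (mod 31)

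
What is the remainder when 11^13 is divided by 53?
By repeated squaring (mod 53): 11^{1}≡11, 11^{2}≡15, 11^{4}≡13, 11^{8}≡10. Then 11^{13} = 11^{8+4+1} ≡ 10 × 13 × 11 ≡ 52 (mod 53)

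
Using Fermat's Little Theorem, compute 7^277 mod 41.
By Fermat: 7^{40} ≡ 1 (mod 41). 277 ≡ 37 (mod 40). So 7^{277} ≡ 7^{37} ≡ 11 (mod 41)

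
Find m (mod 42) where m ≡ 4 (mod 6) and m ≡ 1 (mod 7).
M = 6 × 7 = 42. M₁ = 7, y₁ ≡ 1 (mod 6). M₂ = 6, y₂ ≡ 6 (mod 7). m = 4×7×1 + 1×6×6 ≡ 22 (mod 42)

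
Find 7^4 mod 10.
7^{4} = 2401 ≡ 1 mod 10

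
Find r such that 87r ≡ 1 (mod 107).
Since 107 is prime, by Fermat 87^(-1) ≡ 87^{105} ≡ 16 (mod 107). Verify: 87 × 16 = 1392 ≡ 1 (mod 107)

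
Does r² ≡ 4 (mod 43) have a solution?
By Euler's criterion: 4^{21} ≡ 1 (mod 43). Since this equals 1, 4 is a QR.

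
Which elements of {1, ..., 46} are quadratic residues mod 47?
Quadratic residues modulo 47: {1, 2, 3, 4, 6, 7, 8, 9, 12, 14, 16, 17, 18, 21, 24, 25, 27, 28, 32, 34, 36, 37, 42}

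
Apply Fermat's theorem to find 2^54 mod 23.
By Fermat: 2^{22} ≡ 1 mod 23. 54 = 2×22 + 10. So 2^{54} ≡ 2^{10} ≡ 12 mod 23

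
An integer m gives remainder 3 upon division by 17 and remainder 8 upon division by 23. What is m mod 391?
M = 17 × 23 = 391. M₁ = 23, y₁ ≡ 3 mod 17. M₂ = 17, y₂ ≡ 19 mod 23. m = 3×23×3 + 8×17×19 ≡ 54 mod 391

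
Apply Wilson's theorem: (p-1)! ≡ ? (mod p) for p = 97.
By Wilson's theorem, (96)! ≡ -1 ≡ 96 mod 97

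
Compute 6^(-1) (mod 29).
Since 29 is prime, by Fermat 6^(-1) ≡ 6^{27} ≡ 5 (mod 29). Verify: 6 × 5 = 30 ≡ 1 (mod 29)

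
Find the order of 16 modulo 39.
Powers of 16 mod 39: 16^1≡16, 16^2≡22, 16^3≡1. Order = 3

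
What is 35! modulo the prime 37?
(36)! = (35)! × (36) ≡ -1 mod 37. So (35)! ≡ -1 × (36)^(-1) ≡ (-1)×(-1) = 1 mod 37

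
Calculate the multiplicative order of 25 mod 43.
Powers of 25 mod 43: 25^1≡25, 25^2≡23, 25^3≡16, 25^4≡13, 25^5≡24, 25^6≡41, 25^7≡36, 25^8≡40, 25^9≡11, 25^10≡17, 25^11≡38, 25^12≡4, 25^13≡14, 25^14≡6, 25^15≡21, 25^16≡9, 25^17≡10, 25^18≡35, 25^19≡15, 25^20≡31, 25^21≡1. ord_43(25) = 21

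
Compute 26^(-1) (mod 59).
Since 59 is prime, by Fermat 26^(-1) ≡ 26^{57} ≡ 25 (mod 59). Verify: 26 × 25 = 650 ≡ 1 (mod 59)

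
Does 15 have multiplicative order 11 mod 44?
Powers of 15 mod 44: 15^1≡15, 15^2≡5, 15^3≡31, 15^4≡25, 15^5≡23, 15^6≡37, 15^7≡27, 15^8≡9, 15^9≡3, 15^10≡1. Already 15^10≡1, so the order is 10 < 11. No, the actual order is 10.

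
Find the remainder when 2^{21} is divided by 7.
By Fermat: 2^{6} ≡ 1 mod 7. 21 = 3×6 + 3. So 2^{21} ≡ 2^{3} ≡ 1 mod 7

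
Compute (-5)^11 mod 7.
Using Fermat: (-5)^{6} ≡ 1 (mod 7). 11 ≡ 5 (mod 6). So (-5)^{11} ≡ (-5)^{5} ≡ 4 (mod 7)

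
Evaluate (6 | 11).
(6/11) = 6^{5} mod 11 = -1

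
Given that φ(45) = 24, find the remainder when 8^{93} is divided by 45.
By Euler: 8^{24} ≡ 1 mod 45 since gcd(8, 45) = 1. 93 = 3×24 + 21. So 8^{93} ≡ 8^{21} ≡ 8 mod 45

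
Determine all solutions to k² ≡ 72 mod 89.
The square roots of 72 mod 89 are 61 and 28. Verify: 61² = 3721 ≡ 72 mod 89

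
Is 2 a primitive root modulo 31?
2^{5} ≡ 1 (mod 31) and 5 < 30, so ord_31(2) = 5 ≠ 30 and 2 is not a primitive root.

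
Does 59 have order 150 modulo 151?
59^{5} ≡ 1 (mod 151) and 5 < 150, so ord_151(59) = 5 ≠ 150 and 59 is not a primitive root.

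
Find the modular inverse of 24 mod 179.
Since 179 is prime, by Fermat 24^(-1) ≡ 24^{177} ≡ 97 (mod 179). Verify: 24 × 97 = 2328 ≡ 1 (mod 179)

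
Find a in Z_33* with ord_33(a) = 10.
2 has order 10 mod 33 since 2^{10} ≡ 1 mod 33 and no smaller power works.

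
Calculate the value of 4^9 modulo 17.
By repeated squaring (mod 17): 4^{1}≡4, 4^{2}≡16, 4^{4}≡1, 4^{8}≡1. Then 4^{9} = 4^{8+1} ≡ 1 × 4 ≡ 4 (mod 17)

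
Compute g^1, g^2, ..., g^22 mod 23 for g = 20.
20^1, 20^2, ..., 20^{22} mod 23: [20, 9, 19, 12, 10, 16, 21, 6, 5, 8, 22, 3, 14, 4, 11, 13, 7, 2, 17, 18, 15, 1]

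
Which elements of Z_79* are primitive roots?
There are φ(78) = 24 primitive roots mod 79: {3, 6, 7, 28, 29, 30, 34, 35, 37, 39, 43, 47, 48, 53, 54, 59, 60, 63, 66, 68, 70, 74, 75, 77}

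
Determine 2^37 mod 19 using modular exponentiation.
Using Fermat: 2^{18} ≡ 1 (mod 19). 37 ≡ 1 (mod 18). So 2^{37} ≡ 2^{1} ≡ 2 (mod 19)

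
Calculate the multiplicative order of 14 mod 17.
Powers of 14 mod 17: 14^1≡14, 14^2≡9, 14^3≡7, 14^4≡13, 14^5≡12, 14^6≡15, 14^7≡6, 14^8≡16, 14^9≡3, 14^10≡8, 14^11≡10, 14^12≡4, 14^13≡5, 14^14≡2, 14^15≡11, 14^16≡1. So the order of 14 is 16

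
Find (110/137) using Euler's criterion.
(110/137) = 110^{68} mod 137 = -1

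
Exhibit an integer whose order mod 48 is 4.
29 has order 4 mod 48 since 29^{4} ≡ 1 (mod 48) and no smaller power works.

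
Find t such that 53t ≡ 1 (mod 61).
Since 61 is prime, by Fermat 53^(-1) ≡ 53^{59} ≡ 38 (mod 61). Verify: 53 × 38 = 2014 ≡ 1 (mod 61)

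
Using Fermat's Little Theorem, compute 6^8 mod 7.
By Fermat: 6^{6} ≡ 1 mod 7. So 6^{8} = 6^{6} · 6^{2} ≡ 6^{2} ≡ 1 mod 7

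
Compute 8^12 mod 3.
Using Fermat: 8^{2} ≡ 1 (mod 3). 12 ≡ 0 (mod 2). So 8^{12} ≡ 8^{0} ≡ 1 (mod 3)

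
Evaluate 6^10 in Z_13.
By repeated squaring (mod 13): 6^{1}≡6, 6^{2}≡10, 6^{4}≡9, 6^{8}≡3. Then 6^{10} = 6^{8+2} ≡ 3 × 10 ≡ 4 (mod 13)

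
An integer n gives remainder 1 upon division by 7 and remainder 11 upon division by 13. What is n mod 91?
M = 7 × 13 = 91. M₁ = 13, y₁ ≡ 6 mod 7. M₂ = 7, y₂ ≡ 2 mod 13. n = 1×13×6 + 11×7×2 ≡ 50 mod 91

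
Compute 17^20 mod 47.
By repeated squaring mod 47: 17^{1}≡17, 17^{2}≡7, 17^{4}≡2, 17^{8}≡4, 17^{16}≡16. Then 17^{20} = 17^{16+4} ≡ 16 × 2 ≡ 32 mod 47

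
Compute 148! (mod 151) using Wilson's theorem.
(150)! = (148)! × (149) × (150) ≡ -1 (mod 151). So (148)! ≡ -1 × [(150)(149)]^(-1) ≡ 75 (mod 151)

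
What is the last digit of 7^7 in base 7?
By repeated squaring (mod 7): 7^{1}≡0, 7^{2}≡0, 7^{4}≡0. Then 7^{7} = 7^{4+2+1} ≡ 0 × 0 × 0 ≡ 0 (mod 7)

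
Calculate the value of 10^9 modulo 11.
By repeated squaring (mod 11): 10^{1}≡10, 10^{2}≡1, 10^{4}≡1, 10^{8}≡1. Then 10^{9} = 10^{8+1} ≡ 1 × 10 ≡ 10 (mod 11)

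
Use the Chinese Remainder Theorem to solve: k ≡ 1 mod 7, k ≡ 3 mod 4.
M = 7 × 4 = 28. M₁ = 4, y₁ ≡ 2 mod 7. M₂ = 7, y₂ ≡ 3 mod 4. k = 1×4×2 + 3×7×3 ≡ 15 mod 28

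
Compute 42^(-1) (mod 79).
Since 79 is prime, by Fermat 42^(-1) ≡ 42^{77} ≡ 32 (mod 79). Verify: 42 × 32 = 1344 ≡ 1 (mod 79)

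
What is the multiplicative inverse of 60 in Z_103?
Since 103 is prime, by Fermat 60^(-1) ≡ 60^{101} ≡ 91 mod 103. Verify: 60 × 91 = 5460 ≡ 1 mod 103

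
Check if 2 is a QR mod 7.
By Euler's criterion: 2^{3} ≡ 1 (mod 7). Since this equals 1, 2 is a QR.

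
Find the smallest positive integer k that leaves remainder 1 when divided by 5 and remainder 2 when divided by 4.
M = 5 × 4 = 20. M₁ = 4, y₁ ≡ 4 mod 5. M₂ = 5, y₂ ≡ 1 mod 4. k = 1×4×4 + 2×5×1 ≡ 6 mod 20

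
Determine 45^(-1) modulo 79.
Since 79 is prime, by Fermat 45^(-1) ≡ 45^{77} ≡ 72 (mod 79). Verify: 45 × 72 = 3240 ≡ 1 (mod 79)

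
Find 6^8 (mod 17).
By repeated squaring (mod 17): 6^{1}≡6, 6^{2}≡2, 6^{4}≡4, 6^{8}≡16. So 6^{8} ≡ 16 (mod 17)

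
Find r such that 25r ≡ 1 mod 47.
Since 47 is prime, by Fermat 25^(-1) ≡ 25^{45} ≡ 32 mod 47. Verify: 25 × 32 = 800 ≡ 1 mod 47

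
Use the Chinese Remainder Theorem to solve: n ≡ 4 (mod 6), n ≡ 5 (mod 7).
M = 6 × 7 = 42. M₁ = 7, y₁ ≡ 1 (mod 6). M₂ = 6, y₂ ≡ 6 (mod 7). n = 4×7×1 + 5×6×6 ≡ 40 (mod 42)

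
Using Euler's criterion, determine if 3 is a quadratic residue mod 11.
By Euler's criterion: 3^{5} ≡ 1 mod 11. Since this equals 1, 3 is a QR.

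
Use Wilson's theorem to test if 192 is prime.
(191)! mod 192 = 0. Since 0 ≢ -1 (mod 192), 192 is not prime.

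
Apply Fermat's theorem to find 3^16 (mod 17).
By Fermat's Little Theorem, 3^{16} ≡ 1 (mod 17) since 17 is prime and gcd(3, 17) = 1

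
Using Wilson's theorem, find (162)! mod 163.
By Wilson's theorem, (162)! ≡ -1 ≡ 162 (mod 163)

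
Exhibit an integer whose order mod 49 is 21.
2 has order 21 mod 49 since 2^{21} ≡ 1 mod 49 and no smaller power works.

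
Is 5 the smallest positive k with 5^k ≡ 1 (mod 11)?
Powers of 5 mod 11: 5^1≡5, 5^2≡3, 5^3≡4, 5^4≡9, 5^5≡1. First k with 5^k≡1 is k=5. Yes, ord_11(5) = 5.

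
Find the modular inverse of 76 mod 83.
Since 83 is prime, by Fermat 76^(-1) ≡ 76^{81} ≡ 71 (mod 83). Verify: 76 × 71 = 5396 ≡ 1 (mod 83)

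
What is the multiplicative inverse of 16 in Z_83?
Since 83 is prime, by Fermat 16^(-1) ≡ 16^{81} ≡ 26 mod 83. Verify: 16 × 26 = 416 ≡ 1 mod 83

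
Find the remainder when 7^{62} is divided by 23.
By Fermat: 7^{22} ≡ 1 (mod 23). 62 = 2×22 + 18. So 7^{62} ≡ 7^{18} ≡ 18 (mod 23)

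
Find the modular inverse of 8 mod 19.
Since 19 is prime, by Fermat 8^(-1) ≡ 8^{17} ≡ 12 (mod 19). Verify: 8 × 12 = 96 ≡ 1 (mod 19)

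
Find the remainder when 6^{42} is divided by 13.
By Fermat: 6^{12} ≡ 1 (mod 13). 42 = 3×12 + 6. So 6^{42} ≡ 6^{6} ≡ 12 (mod 13)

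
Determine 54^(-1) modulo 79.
Since 79 is prime, by Fermat 54^(-1) ≡ 54^{77} ≡ 60 mod 79. Verify: 54 × 60 = 3240 ≡ 1 mod 79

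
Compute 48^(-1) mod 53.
Since 53 is prime, by Fermat 48^(-1) ≡ 48^{51} ≡ 21 mod 53. Verify: 48 × 21 = 1008 ≡ 1 mod 53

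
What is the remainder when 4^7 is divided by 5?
Using Fermat: 4^{4} ≡ 1 (mod 5). 7 ≡ 3 (mod 4). So 4^{7} ≡ 4^{3} ≡ 4 (mod 5)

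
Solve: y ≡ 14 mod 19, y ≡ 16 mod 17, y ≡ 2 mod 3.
M = 19 × 17 × 3 = 969. M₁ = 51, y₁ ≡ 3 mod 19. M₂ = 57, y₂ ≡ 3 mod 17. M₃ = 323, y₃ ≡ 2 mod 3. y = 14×51×3 + 16×57×3 + 2×323×2 ≡ 356 mod 969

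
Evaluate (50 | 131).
(50/131) = 50^{65} mod 131 = -1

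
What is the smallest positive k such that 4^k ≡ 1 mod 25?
Powers of 4 mod 25: 4^1≡4, 4^2≡16, 4^3≡14, 4^4≡6, 4^5≡24, 4^6≡21, 4^7≡9, 4^8≡11, 4^9≡19, 4^10≡1. Order = 10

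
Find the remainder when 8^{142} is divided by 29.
By Fermat: 8^{28} ≡ 1 mod 29. 142 = 5×28 + 2. So 8^{142} ≡ 8^{2} ≡ 6 mod 29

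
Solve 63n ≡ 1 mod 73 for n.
Since 73 is prime, by Fermat 63^(-1) ≡ 63^{71} ≡ 51 mod 73. Verify: 63 × 51 = 3213 ≡ 1 mod 73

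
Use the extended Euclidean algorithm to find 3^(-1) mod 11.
Extended GCD: 3(4) + 11(-1) = 1. So 3^(-1) ≡ 4 mod 11. Verify: 3 × 4 = 12 ≡ 1 mod 11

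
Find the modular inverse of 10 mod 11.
Since 11 is prime, by Fermat 10^(-1) ≡ 10^{9} ≡ 10 (mod 11). Verify: 10 × 10 = 100 ≡ 1 (mod 11)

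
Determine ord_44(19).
Powers of 19 mod 44: 19^1≡19, 19^2≡9, 19^3≡39, 19^4≡37, 19^5≡43, 19^6≡25, 19^7≡35, 19^8≡5, 19^9≡7, 19^10≡1. ord_44(19) = 10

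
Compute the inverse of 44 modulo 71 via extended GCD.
Extended GCD: 44(21) + 71(-13) = 1. So 44^(-1) ≡ 21 (mod 71). Verify: 44 × 21 = 924 ≡ 1 (mod 71)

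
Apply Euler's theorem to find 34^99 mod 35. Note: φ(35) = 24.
By Euler: 34^{24} ≡ 1 mod 35 since gcd(34, 35) = 1. 99 = 4×24 + 3. So 34^{99} ≡ 34^{3} ≡ 34 mod 35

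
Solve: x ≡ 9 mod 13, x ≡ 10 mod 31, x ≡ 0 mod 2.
M = 13 × 31 × 2 = 806. M₁ = 62, y₁ ≡ 4 mod 13. M₂ = 26, y₂ ≡ 6 mod 31. M₃ = 403, y₃ ≡ 1 mod 2. x = 9×62×4 + 10×26×6 + 0×403×1 ≡ 568 mod 806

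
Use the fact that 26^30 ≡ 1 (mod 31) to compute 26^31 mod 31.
By Fermat: 26^{30} ≡ 1 (mod 31). So 26^{31} = 26^{30} · 26^{1} ≡ 26^{1} ≡ 26 (mod 31)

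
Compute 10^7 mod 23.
By repeated squaring mod 23: 10^{1}≡10, 10^{2}≡8, 10^{4}≡18. Then 10^{7} = 10^{4+2+1} ≡ 18 × 8 × 10 ≡ 14 mod 23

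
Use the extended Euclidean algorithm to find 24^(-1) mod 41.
Extended GCD: 24(12) + 41(-7) = 1. So 24^(-1) ≡ 12 mod 41. Verify: 24 × 12 = 288 ≡ 1 mod 41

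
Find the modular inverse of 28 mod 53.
Since 53 is prime, by Fermat 28^(-1) ≡ 28^{51} ≡ 36 (mod 53). Verify: 28 × 36 = 1008 ≡ 1 (mod 53)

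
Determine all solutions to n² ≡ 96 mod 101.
The square roots of 96 mod 101 are 46 and 55. Verify: 46² = 2116 ≡ 96 mod 101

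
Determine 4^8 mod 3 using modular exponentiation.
Using Fermat: 4^{2} ≡ 1 mod 3. 8 ≡ 0 mod 2. So 4^{8} ≡ 4^{0} ≡ 1 mod 3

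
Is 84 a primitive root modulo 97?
ord_97(84) divides 96. For each prime q|96: 84^{48}≡96, 84^{32}≡35, none ≡ 1. So 84 has order 96 and is a primitive root mod 97.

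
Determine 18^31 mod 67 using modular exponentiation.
By repeated squaring (mod 67): 18^{1}≡18, 18^{2}≡56, 18^{4}≡54, 18^{8}≡35, 18^{16}≡19. Then 18^{31} = 18^{16+8+4+2+1} ≡ 19 × 35 × 54 × 56 × 18 ≡ 61 (mod 67)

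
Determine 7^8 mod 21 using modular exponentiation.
By repeated squaring (mod 21): 7^{1}≡7, 7^{2}≡7, 7^{4}≡7, 7^{8}≡7. So 7^{8} ≡ 7 (mod 21)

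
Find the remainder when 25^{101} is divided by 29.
By Fermat: 25^{28} ≡ 1 (mod 29). 101 = 3×28 + 17. So 25^{101} ≡ 25^{17} ≡ 23 (mod 29)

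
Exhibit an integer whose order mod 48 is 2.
7 has order 2 mod 48 since 7^{2} ≡ 1 mod 48 and no smaller power works.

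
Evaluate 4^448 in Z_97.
Using Fermat: 4^{96} ≡ 1 mod 97. 448 ≡ 64 mod 96. So 4^{448} ≡ 4^{64} ≡ 35 mod 97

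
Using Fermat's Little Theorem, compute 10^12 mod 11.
By Fermat: 10^{10} ≡ 1 mod 11. So 10^{12} = 10^{10} · 10^{2} ≡ 10^{2} ≡ 1 mod 11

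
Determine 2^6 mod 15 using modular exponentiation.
By repeated squaring (mod 15): 2^{1}≡2, 2^{2}≡4, 2^{4}≡1. Then 2^{6} = 2^{4+2} ≡ 1 × 4 ≡ 4 (mod 15)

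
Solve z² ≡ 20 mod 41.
The square roots of 20 mod 41 are 26 and 15. Verify: 26² = 676 ≡ 20 mod 41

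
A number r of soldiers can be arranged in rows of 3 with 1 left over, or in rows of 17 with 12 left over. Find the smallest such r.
M = 3 × 17 = 51. M₁ = 17, y₁ ≡ 2 (mod 3). M₂ = 3, y₂ ≡ 6 (mod 17). r = 1×17×2 + 12×3×6 ≡ 46 (mod 51)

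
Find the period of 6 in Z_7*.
Powers of 6 mod 7: 6^1≡6, 6^2≡1. ord_7(6) = 2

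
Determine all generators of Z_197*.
There are φ(196) = 84 primitive roots mod 197: {2, 3, 5, 8, 11, 12, 13, 17, 18, 21, 27, 30, 31, 32, 35, 38, 44, 45, 46, 48, 50, 52, 56, 57, 58, 66, 67, 71, 72, 73, 74, 75, 78, 79, 80, 82, 86, 89, 91, 94, 95, 98, 99, 102, 103, 106, 108, 111, 115, 117, 118, 119, 122, 123, 124, 125, 126, 130, 131, 139, 140, 141, 145, 147, 149, 151, 152, 153, 159, 162, 165, 166, 167, 170, 176, 179, 180, 184, 185, 186, 189, 192, 194, 195}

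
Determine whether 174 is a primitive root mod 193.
ord_193(174) divides 192. For each prime q|192: 174^{96}≡192, 174^{64}≡84, none ≡ 1. So 174 has order 192 and is a primitive root mod 193.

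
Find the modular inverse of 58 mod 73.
Since 73 is prime, by Fermat 58^(-1) ≡ 58^{71} ≡ 34 (mod 73). Verify: 58 × 34 = 1972 ≡ 1 (mod 73)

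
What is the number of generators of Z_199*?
There are φ(199-1) = φ(198) = 60 primitive roots modulo 199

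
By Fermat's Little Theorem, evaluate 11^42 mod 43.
By Fermat's Little Theorem, 11^{42} ≡ 1 mod 43 since 43 is prime and gcd(11, 43) = 1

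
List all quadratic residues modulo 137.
QRs mod 137: {1, 2, 4, 7, 8, 9, 11, 14, 15, 16, 17, 18, 19, 22, 25, 28, 30, 32, 34, 36, 37, 38, 39, 44, 49, 50, 56, 59, 60, 61, 63, 64, 65, 68, 69, 72, 73, 74, 76, 77, 78, 81, 87, 88, 93, 98, 99, 100, 101, 103, 105, 107, 109, 112, 115, 118, 119, 120, 121, 122, 123, 126, 128, 129, 130, 133, 135, 136}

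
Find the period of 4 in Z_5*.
Powers of 4 mod 5: 4^1≡4, 4^2≡1. Order = 2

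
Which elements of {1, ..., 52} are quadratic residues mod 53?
Squares in Z_53*: {1, 4, 6, 7, 9, 10, 11, 13, 15, 16, 17, 24, 25, 28, 29, 36, 37, 38, 40, 42, 43, 44, 46, 47, 49, 52}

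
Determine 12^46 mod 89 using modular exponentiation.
By repeated squaring (mod 89): 12^{1}≡12, 12^{2}≡55, 12^{4}≡88, 12^{8}≡1, 12^{16}≡1, 12^{32}≡1. Then 12^{46} = 12^{32+8+4+2} ≡ 1 × 1 × 88 × 55 ≡ 34 (mod 89)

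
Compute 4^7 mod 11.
By repeated squaring mod 11: 4^{1}≡4, 4^{2}≡5, 4^{4}≡3. Then 4^{7} = 4^{4+2+1} ≡ 3 × 5 × 4 ≡ 5 mod 11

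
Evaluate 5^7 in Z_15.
By repeated squaring (mod 15): 5^{1}≡5, 5^{2}≡10, 5^{4}≡10. Then 5^{7} = 5^{4+2+1} ≡ 10 × 10 × 5 ≡ 5 (mod 15)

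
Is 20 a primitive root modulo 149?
20^{74} ≡ 1 (mod 149) and 74 < 148, so ord_149(20) = 74 ≠ 148 and 20 is not a primitive root.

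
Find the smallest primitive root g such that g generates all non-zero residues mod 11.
g = 2. For each prime q|10: 2^{5}≡10, 2^{2}≡4, none ≡ 1, so ord_11(2) = 10 and 2 is a primitive root.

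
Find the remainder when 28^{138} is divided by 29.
By Fermat: 28^{28} ≡ 1 (mod 29). 138 = 4×28 + 26. So 28^{138} ≡ 28^{26} ≡ 1 (mod 29)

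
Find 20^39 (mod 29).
Using Fermat: 20^{28} ≡ 1 (mod 29). 39 ≡ 11 (mod 28). So 20^{39} ≡ 20^{11} ≡ 7 (mod 29)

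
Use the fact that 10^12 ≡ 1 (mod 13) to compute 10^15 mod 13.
By Fermat: 10^{12} ≡ 1 (mod 13). So 10^{15} = 10^{12} · 10^{3} ≡ 10^{3} ≡ 12 (mod 13)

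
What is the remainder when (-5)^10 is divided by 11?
Using Fermat: (-5)^{10} ≡ 1 mod 11. 10 ≡ 0 mod 10. So (-5)^{10} ≡ (-5)^{0} ≡ 1 mod 11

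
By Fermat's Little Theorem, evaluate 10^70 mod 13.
By Fermat: 10^{12} ≡ 1 mod 13. 70 = 5×12 + 10. So 10^{70} ≡ 10^{10} ≡ 3 mod 13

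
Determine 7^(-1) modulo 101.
Since 101 is prime, by Fermat 7^(-1) ≡ 7^{99} ≡ 29 mod 101. Verify: 7 × 29 = 203 ≡ 1 mod 101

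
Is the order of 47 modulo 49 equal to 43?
Powers of 47 mod 49: 47^1≡47, 47^2≡4, 47^3≡41, 47^4≡16, 47^5≡17, 47^6≡15, 47^7≡19, 47^8≡11, 47^9≡27, 47^10≡44, 47^11≡10, 47^12≡29, 47^13≡40, 47^14≡18, 47^15≡13, 47^16≡23, 47^17≡3, 47^18≡43, 47^19≡12, 47^20≡25, 47^21≡48, 47^22≡2, 47^23≡45, 47^24≡8, 47^25≡33, 47^26≡32, 47^27≡34, 47^28≡30, 47^29≡38, 47^30≡22, 47^31≡5, 47^32≡39, 47^33≡20, 47^34≡9, 47^35≡31, 47^36≡36, 47^37≡26, 47^38≡46, 47^39≡6, 47^40≡37, 47^41≡24, 47^42≡1. Already 47^42≡1, so the order is 42 < 43. No, the actual order is 42.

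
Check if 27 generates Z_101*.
ord_101(27) divides 100. For each prime q|100: 27^{50}≡100, 27^{20}≡36, none ≡ 1. So 27 has order 100 and is a primitive root mod 101.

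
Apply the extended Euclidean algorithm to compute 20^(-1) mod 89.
Extended GCD: 20(-40) + 89(9) = 1. So 20^(-1) ≡ -40 ≡ 49 mod 89. Verify: 20 × 49 = 980 ≡ 1 mod 89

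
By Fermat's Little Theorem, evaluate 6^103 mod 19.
By Fermat: 6^{18} ≡ 1 (mod 19). 103 = 5×18 + 13. So 6^{103} ≡ 6^{13} ≡ 4 (mod 19)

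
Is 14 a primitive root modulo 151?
ord_151(14) divides 150. For each prime q|150: 14^{75}≡150, 14^{50}≡118, 14^{30}≡8, none ≡ 1. So 14 has order 150 and is a primitive root mod 151.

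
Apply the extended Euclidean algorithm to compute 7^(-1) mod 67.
Extended GCD: 7(-19) + 67(2) = 1. So 7^(-1) ≡ -19 ≡ 48 mod 67. Verify: 7 × 48 = 336 ≡ 1 mod 67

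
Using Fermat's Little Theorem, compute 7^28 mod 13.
By Fermat: 7^{12} ≡ 1 (mod 13). 28 = 2×12 + 4. So 7^{28} ≡ 7^{4} ≡ 9 (mod 13)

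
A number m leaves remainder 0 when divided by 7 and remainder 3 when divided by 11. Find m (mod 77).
M = 7 × 11 = 77. M₁ = 11, y₁ ≡ 2 (mod 7). M₂ = 7, y₂ ≡ 8 (mod 11). m = 0×11×2 + 3×7×8 ≡ 14 (mod 77)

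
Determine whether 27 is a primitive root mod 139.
27^{46} ≡ 1 mod 139 and 46 < 138, so ord_139(27) = 46 ≠ 138 and 27 is not a primitive root.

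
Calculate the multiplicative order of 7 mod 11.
Powers of 7 mod 11: 7^1≡7, 7^2≡5, 7^3≡2, 7^4≡3, 7^5≡10, 7^6≡4, 7^7≡6, 7^8≡9, 7^9≡8, 7^10≡1. Order = 10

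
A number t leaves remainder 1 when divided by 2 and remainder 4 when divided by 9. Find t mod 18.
M = 2 × 9 = 18. M₁ = 9, y₁ ≡ 1 mod 2. M₂ = 2, y₂ ≡ 5 mod 9. t = 1×9×1 + 4×2×5 ≡ 13 mod 18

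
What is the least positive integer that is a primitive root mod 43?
g = 3. For each prime q|42: 3^{21}≡42, 3^{14}≡36, 3^{6}≡41, none ≡ 1, so ord_43(3) = 42 and 3 is a primitive root.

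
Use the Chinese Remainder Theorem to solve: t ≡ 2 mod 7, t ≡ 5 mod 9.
M = 7 × 9 = 63. M₁ = 9, y₁ ≡ 4 mod 7. M₂ = 7, y₂ ≡ 4 mod 9. t = 2×9×4 + 5×7×4 ≡ 23 mod 63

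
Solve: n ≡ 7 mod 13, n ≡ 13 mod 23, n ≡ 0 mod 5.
M = 13 × 23 × 5 = 1495. M₁ = 115, y₁ ≡ 6 mod 13. M₂ = 65, y₂ ≡ 17 mod 23. M₃ = 299, y₃ ≡ 4 mod 5. n = 7×115×6 + 13×65×17 + 0×299×4 ≡ 1255 mod 1495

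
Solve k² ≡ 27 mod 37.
The square roots of 27 mod 37 are 8 and 29. Verify: 8² = 64 ≡ 27 mod 37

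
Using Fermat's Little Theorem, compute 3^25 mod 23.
By Fermat: 3^{22} ≡ 1 (mod 23). So 3^{25} = 3^{22} · 3^{3} ≡ 3^{3} ≡ 4 (mod 23)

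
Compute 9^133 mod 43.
Using Fermat: 9^{42} ≡ 1 mod 43. 133 ≡ 7 mod 42. So 9^{133} ≡ 9^{7} ≡ 36 mod 43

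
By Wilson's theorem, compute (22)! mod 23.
By Wilson's theorem, (22)! ≡ -1 ≡ 22 mod 23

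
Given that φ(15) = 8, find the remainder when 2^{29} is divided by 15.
By Euler: 2^{8} ≡ 1 (mod 15) since gcd(2, 15) = 1. 29 = 3×8 + 5. So 2^{29} ≡ 2^{5} ≡ 2 (mod 15)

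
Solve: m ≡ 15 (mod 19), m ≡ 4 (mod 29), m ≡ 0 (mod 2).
M = 19 × 29 × 2 = 1102. M₁ = 58, y₁ ≡ 1 (mod 19). M₂ = 38, y₂ ≡ 13 (mod 29). M₃ = 551, y₃ ≡ 1 (mod 2). m = 15×58×1 + 4×38×13 + 0×551×1 ≡ 642 (mod 1102)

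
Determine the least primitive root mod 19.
g = 2. For each prime q|18: 2^{9}≡18, 2^{6}≡7, none ≡ 1, so ord_19(2) = 18 and 2 is a primitive root.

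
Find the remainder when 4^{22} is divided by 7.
By Fermat: 4^{6} ≡ 1 mod 7. 22 = 3×6 + 4. So 4^{22} ≡ 4^{4} ≡ 4 mod 7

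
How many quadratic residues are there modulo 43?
The squaring map on Z_43* is 2-to-1, so there are (42)/2 = 21 QRs.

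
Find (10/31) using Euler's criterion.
(10/31) = 10^{15} mod 31 = 1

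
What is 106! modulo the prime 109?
(108)! = (106)! × (107) × (108) ≡ -1 mod 109. So (106)! ≡ -1 × [(108)(107)]^(-1) ≡ 54 mod 109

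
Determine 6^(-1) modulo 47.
Since 47 is prime, by Fermat 6^(-1) ≡ 6^{45} ≡ 8 mod 47. Verify: 6 × 8 = 48 ≡ 1 mod 47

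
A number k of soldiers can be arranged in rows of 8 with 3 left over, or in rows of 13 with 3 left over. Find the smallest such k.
M = 8 × 13 = 104. M₁ = 13, y₁ ≡ 5 (mod 8). M₂ = 8, y₂ ≡ 5 (mod 13). k = 3×13×5 + 3×8×5 ≡ 3 (mod 104)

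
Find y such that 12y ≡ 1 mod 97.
Since 97 is prime, by Fermat 12^(-1) ≡ 12^{95} ≡ 89 mod 97. Verify: 12 × 89 = 1068 ≡ 1 mod 97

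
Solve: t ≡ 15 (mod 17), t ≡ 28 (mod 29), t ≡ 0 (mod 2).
M = 17 × 29 × 2 = 986. M₁ = 58, y₁ ≡ 5 (mod 17). M₂ = 34, y₂ ≡ 6 (mod 29). M₃ = 493, y₃ ≡ 1 (mod 2). t = 15×58×5 + 28×34×6 + 0×493×1 ≡ 202 (mod 986)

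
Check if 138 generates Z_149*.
ord_149(138) divides 148. For each prime q|148: 138^{74}≡148, 138^{4}≡39, none ≡ 1. So 138 has order 148 and is a primitive root mod 149.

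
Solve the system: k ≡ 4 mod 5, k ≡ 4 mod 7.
M = 5 × 7 = 35. M₁ = 7, y₁ ≡ 3 mod 5. M₂ = 5, y₂ ≡ 3 mod 7. k = 4×7×3 + 4×5×3 ≡ 4 mod 35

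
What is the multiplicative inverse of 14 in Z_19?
Since 19 is prime, by Fermat 14^(-1) ≡ 14^{17} ≡ 15 (mod 19). Verify: 14 × 15 = 210 ≡ 1 (mod 19)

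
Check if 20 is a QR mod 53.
By Euler's criterion: 20^{26} ≡ 52 mod 53. Since this equals -1 (≡ 52), 20 is not a QR.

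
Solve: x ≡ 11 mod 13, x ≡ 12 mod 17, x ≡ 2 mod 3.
M = 13 × 17 × 3 = 663. M₁ = 51, y₁ ≡ 12 mod 13. M₂ = 39, y₂ ≡ 7 mod 17. M₃ = 221, y₃ ≡ 2 mod 3. x = 11×51×12 + 12×39×7 + 2×221×2 ≡ 284 mod 663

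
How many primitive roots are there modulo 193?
Number of primitive roots mod 193 = φ(p-1) = φ(192) = 64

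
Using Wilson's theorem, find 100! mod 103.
(102)! = (100)! × (101) × (102) ≡ -1 mod 103. So (100)! ≡ -1 × [(102)(101)]^(-1) ≡ 51 mod 103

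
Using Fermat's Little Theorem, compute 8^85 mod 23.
By Fermat: 8^{22} ≡ 1 (mod 23). 85 = 3×22 + 19. So 8^{85} ≡ 8^{19} ≡ 4 (mod 23)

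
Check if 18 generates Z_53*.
ord_53(18) divides 52. For each prime q|52: 18^{26}≡52, 18^{4}≡36, none ≡ 1. So 18 has order 52 and is a primitive root mod 53.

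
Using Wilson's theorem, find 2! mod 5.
(4)! = (2)! × (3) × (4) ≡ -1 mod 5. So (2)! ≡ -1 × [(4)(3)]^(-1) ≡ 2 mod 5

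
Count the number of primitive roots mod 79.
There are φ(79-1) = φ(78) = 24 primitive roots modulo 79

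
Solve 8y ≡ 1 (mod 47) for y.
Since 47 is prime, by Fermat 8^(-1) ≡ 8^{45} ≡ 6 (mod 47). Verify: 8 × 6 = 48 ≡ 1 (mod 47)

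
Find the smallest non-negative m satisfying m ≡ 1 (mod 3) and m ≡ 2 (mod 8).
M = 3 × 8 = 24. M₁ = 8, y₁ ≡ 2 (mod 3). M₂ = 3, y₂ ≡ 3 (mod 8). m = 1×8×2 + 2×3×3 ≡ 10 (mod 24)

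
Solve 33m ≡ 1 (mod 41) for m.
Since 41 is prime, by Fermat 33^(-1) ≡ 33^{39} ≡ 5 (mod 41). Verify: 33 × 5 = 165 ≡ 1 (mod 41)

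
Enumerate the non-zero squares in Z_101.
QRs mod 101: {1, 4, 5, 6, 9, 13, 14, 16, 17, 19, 20, 21, 22, 23, 24, 25, 30, 31, 33, 36, 37, 43, 45, 47, 49, 52, 54, 56, 58, 64, 65, 68, 70, 71, 76, 77, 78, 79, 80, 81, 82, 84, 85, 87, 88, 92, 95, 96, 97, 100}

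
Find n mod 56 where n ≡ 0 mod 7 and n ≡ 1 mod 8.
M = 7 × 8 = 56. M₁ = 8, y₁ ≡ 1 mod 7. M₂ = 7, y₂ ≡ 7 mod 8. n = 0×8×1 + 1×7×7 ≡ 49 mod 56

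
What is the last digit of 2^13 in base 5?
Using Fermat: 2^{4} ≡ 1 mod 5. 13 ≡ 1 mod 4. So 2^{13} ≡ 2^{1} ≡ 2 mod 5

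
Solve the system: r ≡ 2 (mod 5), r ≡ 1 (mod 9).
M = 5 × 9 = 45. M₁ = 9, y₁ ≡ 4 (mod 5). M₂ = 5, y₂ ≡ 2 (mod 9). r = 2×9×4 + 1×5×2 ≡ 37 (mod 45)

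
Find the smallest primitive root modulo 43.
g = 3. For each prime q|42: 3^{21}≡42, 3^{14}≡36, 3^{6}≡41, none ≡ 1, so ord_43(3) = 42 and 3 is a primitive root.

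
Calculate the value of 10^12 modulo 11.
Using Fermat: 10^{10} ≡ 1 (mod 11). 12 ≡ 2 (mod 10). So 10^{12} ≡ 10^{2} ≡ 1 (mod 11)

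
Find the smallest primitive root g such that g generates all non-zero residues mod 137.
g = 3. For each prime q|136: 3^{68}≡136, 3^{8}≡122, none ≡ 1, so ord_137(3) = 136 and 3 is a primitive root.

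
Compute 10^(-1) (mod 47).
Since 47 is prime, by Fermat 10^(-1) ≡ 10^{45} ≡ 33 (mod 47). Verify: 10 × 33 = 330 ≡ 1 (mod 47)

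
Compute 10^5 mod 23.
By repeated squaring mod 23: 10^{1}≡10, 10^{2}≡8, 10^{4}≡18. Then 10^{5} = 10^{4+1} ≡ 18 × 10 ≡ 19 mod 23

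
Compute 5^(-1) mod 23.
Since 23 is prime, by Fermat 5^(-1) ≡ 5^{21} ≡ 14 mod 23. Verify: 5 × 14 = 70 ≡ 1 mod 23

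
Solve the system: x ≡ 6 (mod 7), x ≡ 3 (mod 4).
M = 7 × 4 = 28. M₁ = 4, y₁ ≡ 2 (mod 7). M₂ = 7, y₂ ≡ 3 (mod 4). x = 6×4×2 + 3×7×3 ≡ 27 (mod 28)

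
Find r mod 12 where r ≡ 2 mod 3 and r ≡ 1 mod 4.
M = 3 × 4 = 12. M₁ = 4, y₁ ≡ 1 mod 3. M₂ = 3, y₂ ≡ 3 mod 4. r = 2×4×1 + 1×3×3 ≡ 5 mod 12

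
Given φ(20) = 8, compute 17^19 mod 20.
By Euler: 17^{8} ≡ 1 (mod 20) since gcd(17, 20) = 1. 19 = 2×8 + 3. So 17^{19} ≡ 17^{3} ≡ 13 (mod 20)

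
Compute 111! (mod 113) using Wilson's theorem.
(112)! = (111)! × (112) ≡ -1 (mod 113). So (111)! ≡ -1 × (112)^(-1) ≡ (-1)×(-1) = 1 (mod 113)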